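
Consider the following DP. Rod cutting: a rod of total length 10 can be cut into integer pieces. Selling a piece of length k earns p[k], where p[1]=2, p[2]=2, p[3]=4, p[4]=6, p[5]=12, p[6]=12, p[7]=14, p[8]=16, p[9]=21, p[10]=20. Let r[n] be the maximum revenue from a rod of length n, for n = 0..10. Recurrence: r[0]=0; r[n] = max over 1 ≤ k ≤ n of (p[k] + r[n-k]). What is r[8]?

   n    0    1    2    3    4    5    6    7    8    9   10
r[n]    0    2    4    6    8   12   14   16   18   21   24

18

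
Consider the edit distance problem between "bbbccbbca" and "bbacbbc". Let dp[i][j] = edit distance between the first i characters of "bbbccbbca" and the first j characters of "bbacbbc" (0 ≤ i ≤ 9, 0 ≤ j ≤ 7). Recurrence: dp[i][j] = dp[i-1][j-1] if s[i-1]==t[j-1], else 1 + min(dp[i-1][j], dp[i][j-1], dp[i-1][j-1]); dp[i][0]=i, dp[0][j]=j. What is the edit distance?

3

   ''  b  b  a  c  b  b  c
''  0  1  2  3  4  5  6  7
 b  1  0  1  2  3  4  5  6
 b  2  1  0  1  2  3  4  5
 b  3  2  1  1  2  2  3  4
 c  4  3  2  2  1  2  3  3
 c  5  4  3  3  2  2  3  3
 b  6  5  4  4  3  2  2  3
 b  7  6  5  5  4  3  2  3
 c  8  7  6  6  5  4  3  2
 a  9  8  7  6  6  5  4  3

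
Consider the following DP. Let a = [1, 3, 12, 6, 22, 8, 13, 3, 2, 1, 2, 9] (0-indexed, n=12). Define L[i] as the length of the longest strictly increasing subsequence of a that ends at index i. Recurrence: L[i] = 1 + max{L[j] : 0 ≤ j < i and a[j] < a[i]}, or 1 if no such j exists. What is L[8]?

2

   i    0    1    2    3    4    5    6    7    8    9   10   11
a[i]    1    3   12    6   22    8   13    3    2    1    2    9
L[i]    1    2    3    3    4    4    5    2    2    1    2    5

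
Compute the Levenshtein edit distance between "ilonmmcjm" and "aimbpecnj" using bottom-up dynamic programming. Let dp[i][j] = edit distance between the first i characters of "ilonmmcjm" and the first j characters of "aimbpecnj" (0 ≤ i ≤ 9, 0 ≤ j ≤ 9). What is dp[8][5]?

   ''  a  i  m  b  p  e  c  n  j
''  0  1  2  3  4  5  6  7  8  9
 i  1  1  1  2  3  4  5  6  7  8
 l  2  2  2  2  3  4  5  6  7  8
 o  3  3  3  3  3  4  5  6  7  8
 n  4  4  4  4  4  4  5  6  6  7
 m  5  5  5  4  5  5  5  6  7  7
 m  6  6  6  5  5  6  6  6  7  8
 c  7  7  7  6  6  6  7  6  7  8
 j  8  8  8  7  7  7  7  7  7  7
 m  9  9  9  8  8  8  8  8  8  8

7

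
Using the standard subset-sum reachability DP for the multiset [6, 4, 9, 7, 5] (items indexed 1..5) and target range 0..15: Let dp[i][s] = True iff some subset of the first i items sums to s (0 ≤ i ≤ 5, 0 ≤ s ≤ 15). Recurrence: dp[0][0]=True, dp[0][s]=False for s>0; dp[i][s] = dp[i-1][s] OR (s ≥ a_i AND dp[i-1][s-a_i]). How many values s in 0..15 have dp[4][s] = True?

9

i\s   0   1   2   3   4   5   6   7   8   9  10  11  12  13  14  15
  0   T   F   F   F   F   F   F   F   F   F   F   F   F   F   F   F
  1   T   F   F   F   F   F   T   F   F   F   F   F   F   F   F   F
  2   T   F   F   F   T   F   T   F   F   F   T   F   F   F   F   F
  3   T   F   F   F   T   F   T   F   F   T   T   F   F   T   F   T
  4   T   F   F   F   T   F   T   T   F   T   T   T   F   T   F   T
  5   T   F   F   F   T   T   T   T   F   T   T   T   T   T   T   T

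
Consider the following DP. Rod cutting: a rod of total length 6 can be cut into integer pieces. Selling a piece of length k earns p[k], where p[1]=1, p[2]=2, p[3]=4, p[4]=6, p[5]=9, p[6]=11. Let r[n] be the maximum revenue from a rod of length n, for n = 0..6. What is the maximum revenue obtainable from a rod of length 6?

11

   n    0    1    2    3    4    5    6
r[n]    0    1    2    4    6    9   11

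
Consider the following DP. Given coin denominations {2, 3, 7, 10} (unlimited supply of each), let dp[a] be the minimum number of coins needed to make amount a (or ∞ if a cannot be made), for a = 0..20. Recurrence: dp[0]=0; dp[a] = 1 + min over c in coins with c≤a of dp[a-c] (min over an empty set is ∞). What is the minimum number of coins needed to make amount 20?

 a  0  1  2  3  4  5  6  7  8  9 10 11 12 13 14 15 16 17 18 19 20
dp  0  -  1  1  2  2  2  1  3  2  1  3  2  2  2  3  3  2  4  3  2
(- denotes ∞ / unreachable)

2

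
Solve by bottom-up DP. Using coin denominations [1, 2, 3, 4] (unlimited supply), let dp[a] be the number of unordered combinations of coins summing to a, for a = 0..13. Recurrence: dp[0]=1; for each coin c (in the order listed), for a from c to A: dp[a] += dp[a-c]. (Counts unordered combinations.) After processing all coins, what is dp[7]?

after  coin     0     1     2     3     4     5     6     7     8     9    10    11    12    13
          1     1     1     1     1     1     1     1     1     1     1     1     1     1     1
          2     1     1     2     2     3     3     4     4     5     5     6     6     7     7
          3     1     1     2     3     4     5     7     8    10    12    14    16    19    21
          4     1     1     2     3     5     6     9    11    15    18    23    27    34    39

11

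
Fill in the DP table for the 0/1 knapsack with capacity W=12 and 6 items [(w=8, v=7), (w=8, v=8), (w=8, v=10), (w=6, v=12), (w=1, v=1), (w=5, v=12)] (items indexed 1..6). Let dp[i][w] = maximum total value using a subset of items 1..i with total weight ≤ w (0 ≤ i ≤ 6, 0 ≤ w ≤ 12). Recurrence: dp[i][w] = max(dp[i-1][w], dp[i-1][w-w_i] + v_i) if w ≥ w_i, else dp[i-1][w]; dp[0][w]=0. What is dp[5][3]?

i\w   0   1   2   3   4   5   6   7   8   9  10  11  12
  0   0   0   0   0   0   0   0   0   0   0   0   0   0
  1   0   0   0   0   0   0   0   0   7   7   7   7   7
  2   0   0   0   0   0   0   0   0   8   8   8   8   8
  3   0   0   0   0   0   0   0   0  10  10  10  10  10
  4   0   0   0   0   0   0  12  12  12  12  12  12  12
  5   0   1   1   1   1   1  12  13  13  13  13  13  13
  6   0   1   1   1   1  12  13  13  13  13  13  24  25

1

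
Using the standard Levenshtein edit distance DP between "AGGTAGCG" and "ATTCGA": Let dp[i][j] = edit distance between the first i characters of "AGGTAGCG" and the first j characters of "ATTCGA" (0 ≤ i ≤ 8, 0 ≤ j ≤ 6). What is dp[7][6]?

4

   ''  A  T  T  C  G  A
''  0  1  2  3  4  5  6
 A  1  0  1  2  3  4  5
 G  2  1  1  2  3  3  4
 G  3  2  2  2  3  3  4
 T  4  3  2  2  3  4  4
 A  5  4  3  3  3  4  4
 G  6  5  4  4  4  3  4
 C  7  6  5  5  4  4  4
 G  8  7  6  6  5  4  5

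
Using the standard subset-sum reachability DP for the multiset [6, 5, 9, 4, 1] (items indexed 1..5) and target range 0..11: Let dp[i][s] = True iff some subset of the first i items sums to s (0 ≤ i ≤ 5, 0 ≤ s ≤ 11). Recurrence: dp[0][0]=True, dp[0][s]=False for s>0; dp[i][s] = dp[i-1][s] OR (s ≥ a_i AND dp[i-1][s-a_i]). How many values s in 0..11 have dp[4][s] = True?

i\s   0   1   2   3   4   5   6   7   8   9  10  11
  0   T   F   F   F   F   F   F   F   F   F   F   F
  1   T   F   F   F   F   F   T   F   F   F   F   F
  2   T   F   F   F   F   T   T   F   F   F   F   T
  3   T   F   F   F   F   T   T   F   F   T   F   T
  4   T   F   F   F   T   T   T   F   F   T   T   T
  5   T   T   F   F   T   T   T   T   F   T   T   T

7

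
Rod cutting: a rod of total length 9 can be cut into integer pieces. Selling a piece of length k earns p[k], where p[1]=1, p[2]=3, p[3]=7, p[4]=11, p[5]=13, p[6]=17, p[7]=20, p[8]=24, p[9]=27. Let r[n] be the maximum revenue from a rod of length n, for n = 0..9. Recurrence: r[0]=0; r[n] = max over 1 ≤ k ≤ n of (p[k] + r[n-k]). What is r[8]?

   n    0    1    2    3    4    5    6    7    8    9
r[n]    0    1    3    7   11   13   17   20   24   27

24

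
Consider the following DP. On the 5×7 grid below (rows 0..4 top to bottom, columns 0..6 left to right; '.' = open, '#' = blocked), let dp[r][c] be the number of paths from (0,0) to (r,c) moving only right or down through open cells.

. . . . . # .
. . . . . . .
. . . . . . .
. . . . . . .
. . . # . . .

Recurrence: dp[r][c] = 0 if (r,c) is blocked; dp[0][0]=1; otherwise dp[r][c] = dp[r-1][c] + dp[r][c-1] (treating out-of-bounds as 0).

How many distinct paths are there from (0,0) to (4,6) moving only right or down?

170

r\c   0   1   2   3   4   5   6
  0   1   1   1   1   1   0   0
  1   1   2   3   4   5   5   5
  2   1   3   6  10  15  20  25
  3   1   4  10  20  35  55  80
  4   1   5  15   0  35  90 170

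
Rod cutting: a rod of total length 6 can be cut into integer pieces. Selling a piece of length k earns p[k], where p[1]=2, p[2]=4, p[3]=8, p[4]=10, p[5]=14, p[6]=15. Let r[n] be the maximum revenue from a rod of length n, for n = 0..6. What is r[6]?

   n    0    1    2    3    4    5    6
r[n]    0    2    4    8   10   14   16

16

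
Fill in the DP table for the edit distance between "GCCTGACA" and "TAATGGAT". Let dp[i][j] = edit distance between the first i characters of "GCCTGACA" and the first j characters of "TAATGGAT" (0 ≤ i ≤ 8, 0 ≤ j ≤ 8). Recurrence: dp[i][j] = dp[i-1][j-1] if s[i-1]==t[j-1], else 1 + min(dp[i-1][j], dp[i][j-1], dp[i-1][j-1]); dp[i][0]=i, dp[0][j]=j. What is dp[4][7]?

6

   ''  T  A  A  T  G  G  A  T
''  0  1  2  3  4  5  6  7  8
 G  1  1  2  3  4  4  5  6  7
 C  2  2  2  3  4  5  5  6  7
 C  3  3  3  3  4  5  6  6  7
 T  4  3  4  4  3  4  5  6  6
 G  5  4  4  5  4  3  4  5  6
 A  6  5  4  4  5  4  4  4  5
 C  7  6  5  5  5  5  5  5  5
 A  8  7  6  5  6  6  6  5  6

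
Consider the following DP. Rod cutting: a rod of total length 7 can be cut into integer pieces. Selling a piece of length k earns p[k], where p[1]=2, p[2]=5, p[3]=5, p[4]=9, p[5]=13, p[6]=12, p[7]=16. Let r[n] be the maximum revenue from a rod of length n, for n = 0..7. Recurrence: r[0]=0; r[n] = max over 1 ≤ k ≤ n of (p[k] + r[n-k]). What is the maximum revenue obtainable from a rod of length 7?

18

   n    0    1    2    3    4    5    6    7
r[n]    0    2    5    7   10   13   15   18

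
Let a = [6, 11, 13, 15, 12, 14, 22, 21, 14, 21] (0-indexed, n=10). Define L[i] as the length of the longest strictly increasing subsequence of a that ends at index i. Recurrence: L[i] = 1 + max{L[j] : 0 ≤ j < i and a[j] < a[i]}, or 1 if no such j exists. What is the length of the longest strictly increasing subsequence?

5

   i    0    1    2    3    4    5    6    7    8    9
a[i]    6   11   13   15   12   14   22   21   14   21
L[i]    1    2    3    4    3    4    5    5    4    5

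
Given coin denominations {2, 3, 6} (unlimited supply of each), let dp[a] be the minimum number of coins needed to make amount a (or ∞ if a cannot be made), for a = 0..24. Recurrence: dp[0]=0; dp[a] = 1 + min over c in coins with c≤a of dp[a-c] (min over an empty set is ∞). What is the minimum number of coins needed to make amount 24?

 a  0  1  2  3  4  5  6  7  8  9 10 11 12 13 14 15 16 17 18 19 20 21 22 23 24
dp  0  -  1  1  2  2  1  3  2  2  3  3  2  4  3  3  4  4  3  5  4  4  5  5  4
(- denotes ∞ / unreachable)

4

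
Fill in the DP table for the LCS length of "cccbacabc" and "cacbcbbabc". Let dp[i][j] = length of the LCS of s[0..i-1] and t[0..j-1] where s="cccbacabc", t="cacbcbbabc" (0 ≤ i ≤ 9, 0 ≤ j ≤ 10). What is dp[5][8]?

   ''  c  a  c  b  c  b  b  a  b  c
''  0  0  0  0  0  0  0  0  0  0  0
 c  0  1  1  1  1  1  1  1  1  1  1
 c  0  1  1  2  2  2  2  2  2  2  2
 c  0  1  1  2  2  3  3  3  3  3  3
 b  0  1  1  2  3  3  4  4  4  4  4
 a  0  1  2  2  3  3  4  4  5  5  5
 c  0  1  2  3  3  4  4  4  5  5  6
 a  0  1  2  3  3  4  4  4  5  5  6
 b  0  1  2  3  4  4  5  5  5  6  6
 c  0  1  2  3  4  5  5  5  5  6  7

5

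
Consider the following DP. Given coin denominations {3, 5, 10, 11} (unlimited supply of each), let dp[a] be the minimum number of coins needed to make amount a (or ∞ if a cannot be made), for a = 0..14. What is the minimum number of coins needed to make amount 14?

 a  0  1  2  3  4  5  6  7  8  9 10 11 12 13 14
dp  0  -  -  1  -  1  2  -  2  3  1  1  4  2  2
(- denotes ∞ / unreachable)

2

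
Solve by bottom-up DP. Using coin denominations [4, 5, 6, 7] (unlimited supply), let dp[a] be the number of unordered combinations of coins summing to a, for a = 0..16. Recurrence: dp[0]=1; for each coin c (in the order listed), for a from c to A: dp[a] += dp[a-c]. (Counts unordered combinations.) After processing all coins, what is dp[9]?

1

after  coin     0     1     2     3     4     5     6     7     8     9    10    11    12    13    14    15    16
          4     1     0     0     0     1     0     0     0     1     0     0     0     1     0     0     0     1
          5     1     0     0     0     1     1     0     0     1     1     1     0     1     1     1     1     1
          6     1     0     0     0     1     1     1     0     1     1     2     1     2     1     2     2     3
          7     1     0     0     0     1     1     1     1     1     1     2     2     3     2     3     3     4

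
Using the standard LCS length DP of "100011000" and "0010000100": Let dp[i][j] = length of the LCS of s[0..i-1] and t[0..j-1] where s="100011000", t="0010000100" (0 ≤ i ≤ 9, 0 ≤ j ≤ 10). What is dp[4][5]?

3

   ''  0  0  1  0  0  0  0  1  0  0
''  0  0  0  0  0  0  0  0  0  0  0
 1  0  0  0  1  1  1  1  1  1  1  1
 0  0  1  1  1  2  2  2  2  2  2  2
 0  0  1  2  2  2  3  3  3  3  3  3
 0  0  1  2  2  3  3  4  4  4  4  4
 1  0  1  2  3  3  3  4  4  5  5  5
 1  0  1  2  3  3  3  4  4  5  5  5
 0  0  1  2  3  4  4  4  5  5  6  6
 0  0  1  2  3  4  5  5  5  5  6  7
 0  0  1  2  3  4  5  6  6  6  6  7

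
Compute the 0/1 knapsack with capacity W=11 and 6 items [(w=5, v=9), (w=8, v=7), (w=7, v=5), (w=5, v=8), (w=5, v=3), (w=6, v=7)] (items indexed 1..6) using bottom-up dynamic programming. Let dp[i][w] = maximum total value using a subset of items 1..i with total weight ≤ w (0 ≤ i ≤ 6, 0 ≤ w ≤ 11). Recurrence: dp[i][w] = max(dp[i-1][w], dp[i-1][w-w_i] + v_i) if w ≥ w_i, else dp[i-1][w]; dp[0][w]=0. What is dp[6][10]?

i\w   0   1   2   3   4   5   6   7   8   9  10  11
  0   0   0   0   0   0   0   0   0   0   0   0   0
  1   0   0   0   0   0   9   9   9   9   9   9   9
  2   0   0   0   0   0   9   9   9   9   9   9   9
  3   0   0   0   0   0   9   9   9   9   9   9   9
  4   0   0   0   0   0   9   9   9   9   9  17  17
  5   0   0   0   0   0   9   9   9   9   9  17  17
  6   0   0   0   0   0   9   9   9   9   9  17  17

17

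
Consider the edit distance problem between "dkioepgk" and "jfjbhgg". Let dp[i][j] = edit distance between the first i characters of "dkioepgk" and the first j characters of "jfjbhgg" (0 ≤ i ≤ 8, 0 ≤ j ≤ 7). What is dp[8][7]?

7

   ''  j  f  j  b  h  g  g
''  0  1  2  3  4  5  6  7
 d  1  1  2  3  4  5  6  7
 k  2  2  2  3  4  5  6  7
 i  3  3  3  3  4  5  6  7
 o  4  4  4  4  4  5  6  7
 e  5  5  5  5  5  5  6  7
 p  6  6  6  6  6  6  6  7
 g  7  7  7  7  7  7  6  6
 k  8  8  8  8  8  8  7  7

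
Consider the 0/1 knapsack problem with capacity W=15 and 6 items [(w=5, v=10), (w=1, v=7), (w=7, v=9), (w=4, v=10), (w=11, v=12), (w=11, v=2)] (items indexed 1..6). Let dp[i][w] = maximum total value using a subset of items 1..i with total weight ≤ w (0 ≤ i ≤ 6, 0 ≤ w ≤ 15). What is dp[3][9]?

17

i\w   0   1   2   3   4   5   6   7   8   9  10  11  12  13  14  15
  0   0   0   0   0   0   0   0   0   0   0   0   0   0   0   0   0
  1   0   0   0   0   0  10  10  10  10  10  10  10  10  10  10  10
  2   0   7   7   7   7  10  17  17  17  17  17  17  17  17  17  17
  3   0   7   7   7   7  10  17  17  17  17  17  17  19  26  26  26
  4   0   7   7   7  10  17  17  17  17  20  27  27  27  27  27  27
  5   0   7   7   7  10  17  17  17  17  20  27  27  27  27  27  27
  6   0   7   7   7  10  17  17  17  17  20  27  27  27  27  27  27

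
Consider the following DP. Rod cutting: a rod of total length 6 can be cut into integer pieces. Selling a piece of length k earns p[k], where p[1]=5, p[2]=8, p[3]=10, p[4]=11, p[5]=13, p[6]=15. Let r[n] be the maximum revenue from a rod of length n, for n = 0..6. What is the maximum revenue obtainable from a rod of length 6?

30

   n    0    1    2    3    4    5    6
r[n]    0    5   10   15   20   25   30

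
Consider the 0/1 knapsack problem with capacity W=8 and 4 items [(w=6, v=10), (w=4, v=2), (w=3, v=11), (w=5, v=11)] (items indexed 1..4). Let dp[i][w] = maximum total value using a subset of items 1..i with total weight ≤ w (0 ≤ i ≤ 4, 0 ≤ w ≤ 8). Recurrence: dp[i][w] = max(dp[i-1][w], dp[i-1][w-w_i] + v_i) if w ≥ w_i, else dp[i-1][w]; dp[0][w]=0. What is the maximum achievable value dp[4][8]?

i\w   0   1   2   3   4   5   6   7   8
  0   0   0   0   0   0   0   0   0   0
  1   0   0   0   0   0   0  10  10  10
  2   0   0   0   0   2   2  10  10  10
  3   0   0   0  11  11  11  11  13  13
  4   0   0   0  11  11  11  11  13  22

22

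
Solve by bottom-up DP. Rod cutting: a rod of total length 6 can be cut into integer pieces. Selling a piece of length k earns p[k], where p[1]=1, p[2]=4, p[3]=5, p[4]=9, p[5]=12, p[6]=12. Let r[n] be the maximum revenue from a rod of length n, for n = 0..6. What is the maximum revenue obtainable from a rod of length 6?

13

   n    0    1    2    3    4    5    6
r[n]    0    1    4    5    9   12   13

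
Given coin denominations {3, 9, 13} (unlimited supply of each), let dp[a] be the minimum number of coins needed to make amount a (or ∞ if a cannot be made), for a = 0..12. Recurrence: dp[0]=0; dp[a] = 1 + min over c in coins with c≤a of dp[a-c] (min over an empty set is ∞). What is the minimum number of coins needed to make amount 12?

 a  0  1  2  3  4  5  6  7  8  9 10 11 12
dp  0  -  -  1  -  -  2  -  -  1  -  -  2
(- denotes ∞ / unreachable)

2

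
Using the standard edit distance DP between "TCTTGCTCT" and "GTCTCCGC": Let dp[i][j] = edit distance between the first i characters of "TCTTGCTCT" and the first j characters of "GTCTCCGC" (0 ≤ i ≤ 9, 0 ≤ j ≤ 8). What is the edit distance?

   ''  G  T  C  T  C  C  G  C
''  0  1  2  3  4  5  6  7  8
 T  1  1  1  2  3  4  5  6  7
 C  2  2  2  1  2  3  4  5  6
 T  3  3  2  2  1  2  3  4  5
 T  4  4  3  3  2  2  3  4  5
 G  5  4  4  4  3  3  3  3  4
 C  6  5  5  4  4  3  3  4  3
 T  7  6  5  5  4  4  4  4  4
 C  8  7  6  5  5  4  4  5  4
 T  9  8  7  6  5  5  5  5  5

5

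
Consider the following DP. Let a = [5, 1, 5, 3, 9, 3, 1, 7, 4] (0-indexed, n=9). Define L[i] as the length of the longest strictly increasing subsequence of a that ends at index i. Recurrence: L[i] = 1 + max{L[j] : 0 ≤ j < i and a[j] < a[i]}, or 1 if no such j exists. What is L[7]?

3

   i    0    1    2    3    4    5    6    7    8
a[i]    5    1    5    3    9    3    1    7    4
L[i]    1    1    2    2    3    2    1    3    3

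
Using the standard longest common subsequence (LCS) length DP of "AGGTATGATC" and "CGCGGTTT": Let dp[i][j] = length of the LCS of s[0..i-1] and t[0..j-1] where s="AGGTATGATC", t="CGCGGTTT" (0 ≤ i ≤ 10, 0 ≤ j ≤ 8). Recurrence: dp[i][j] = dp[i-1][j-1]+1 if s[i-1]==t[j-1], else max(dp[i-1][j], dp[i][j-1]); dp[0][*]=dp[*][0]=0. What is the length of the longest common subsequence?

   ''  C  G  C  G  G  T  T  T
''  0  0  0  0  0  0  0  0  0
 A  0  0  0  0  0  0  0  0  0
 G  0  0  1  1  1  1  1  1  1
 G  0  0  1  1  2  2  2  2  2
 T  0  0  1  1  2  2  3  3  3
 A  0  0  1  1  2  2  3  3  3
 T  0  0  1  1  2  2  3  4  4
 G  0  0  1  1  2  3  3  4  4
 A  0  0  1  1  2  3  3  4  4
 T  0  0  1  1  2  3  4  4  5
 C  0  1  1  2  2  3  4  4  5

5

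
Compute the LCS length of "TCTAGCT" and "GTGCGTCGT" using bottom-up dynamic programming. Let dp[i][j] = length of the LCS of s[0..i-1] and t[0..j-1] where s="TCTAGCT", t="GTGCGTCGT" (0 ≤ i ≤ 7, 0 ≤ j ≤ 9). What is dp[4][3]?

   ''  G  T  G  C  G  T  C  G  T
''  0  0  0  0  0  0  0  0  0  0
 T  0  0  1  1  1  1  1  1  1  1
 C  0  0  1  1  2  2  2  2  2  2
 T  0  0  1  1  2  2  3  3  3  3
 A  0  0  1  1  2  2  3  3  3  3
 G  0  1  1  2  2  3  3  3  4  4
 C  0  1  1  2  3  3  3  4  4  4
 T  0  1  2  2  3  3  4  4  4  5

1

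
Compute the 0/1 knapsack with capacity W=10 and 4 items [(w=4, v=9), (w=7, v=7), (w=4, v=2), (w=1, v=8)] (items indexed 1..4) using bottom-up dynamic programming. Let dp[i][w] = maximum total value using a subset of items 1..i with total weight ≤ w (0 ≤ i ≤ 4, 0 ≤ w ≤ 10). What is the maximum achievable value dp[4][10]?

i\w   0   1   2   3   4   5   6   7   8   9  10
  0   0   0   0   0   0   0   0   0   0   0   0
  1   0   0   0   0   9   9   9   9   9   9   9
  2   0   0   0   0   9   9   9   9   9   9   9
  3   0   0   0   0   9   9   9   9  11  11  11
  4   0   8   8   8   9  17  17  17  17  19  19

19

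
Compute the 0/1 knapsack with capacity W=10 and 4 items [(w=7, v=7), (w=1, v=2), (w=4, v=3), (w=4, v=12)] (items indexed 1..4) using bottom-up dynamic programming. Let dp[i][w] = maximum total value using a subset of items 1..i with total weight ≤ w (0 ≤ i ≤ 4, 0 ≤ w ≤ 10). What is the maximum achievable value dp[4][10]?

17

i\w   0   1   2   3   4   5   6   7   8   9  10
  0   0   0   0   0   0   0   0   0   0   0   0
  1   0   0   0   0   0   0   0   7   7   7   7
  2   0   2   2   2   2   2   2   7   9   9   9
  3   0   2   2   2   3   5   5   7   9   9   9
  4   0   2   2   2  12  14  14  14  15  17  17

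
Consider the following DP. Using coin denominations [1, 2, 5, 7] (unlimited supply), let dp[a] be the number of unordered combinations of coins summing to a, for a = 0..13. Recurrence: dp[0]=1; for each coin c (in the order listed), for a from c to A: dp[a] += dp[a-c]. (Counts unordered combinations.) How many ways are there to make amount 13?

19

after  coin     0     1     2     3     4     5     6     7     8     9    10    11    12    13
          1     1     1     1     1     1     1     1     1     1     1     1     1     1     1
          2     1     1     2     2     3     3     4     4     5     5     6     6     7     7
          5     1     1     2     2     3     4     5     6     7     8    10    11    13    14
          7     1     1     2     2     3     4     5     7     8    10    12    14    17    19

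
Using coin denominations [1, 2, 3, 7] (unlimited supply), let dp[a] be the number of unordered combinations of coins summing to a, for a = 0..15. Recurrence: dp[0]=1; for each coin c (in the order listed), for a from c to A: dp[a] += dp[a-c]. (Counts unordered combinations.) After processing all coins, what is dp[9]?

14

after  coin     0     1     2     3     4     5     6     7     8     9    10    11    12    13    14    15
          1     1     1     1     1     1     1     1     1     1     1     1     1     1     1     1     1
          2     1     1     2     2     3     3     4     4     5     5     6     6     7     7     8     8
          3     1     1     2     3     4     5     7     8    10    12    14    16    19    21    24    27
          7     1     1     2     3     4     5     7     9    11    14    17    20    24    28    33    38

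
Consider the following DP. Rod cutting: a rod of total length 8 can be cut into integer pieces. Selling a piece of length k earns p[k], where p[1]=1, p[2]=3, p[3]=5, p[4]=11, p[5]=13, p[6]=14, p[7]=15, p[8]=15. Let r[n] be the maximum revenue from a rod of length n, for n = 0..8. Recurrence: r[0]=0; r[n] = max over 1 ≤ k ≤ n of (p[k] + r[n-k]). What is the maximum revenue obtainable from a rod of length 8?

22

   n    0    1    2    3    4    5    6    7    8
r[n]    0    1    3    5   11   13   14   16   22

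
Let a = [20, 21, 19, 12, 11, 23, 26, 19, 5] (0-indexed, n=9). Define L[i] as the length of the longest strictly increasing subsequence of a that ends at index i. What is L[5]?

   i    0    1    2    3    4    5    6    7    8
a[i]   20   21   19   12   11   23   26   19    5
L[i]    1    2    1    1    1    3    4    2    1

3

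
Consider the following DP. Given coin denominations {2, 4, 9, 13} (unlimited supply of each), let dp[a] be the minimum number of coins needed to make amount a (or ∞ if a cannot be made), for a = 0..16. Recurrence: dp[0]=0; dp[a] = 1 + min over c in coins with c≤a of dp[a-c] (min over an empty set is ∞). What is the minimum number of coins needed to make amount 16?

 a  0  1  2  3  4  5  6  7  8  9 10 11 12 13 14 15 16
dp  0  -  1  -  1  -  2  -  2  1  3  2  3  1  4  2  4
(- denotes ∞ / unreachable)

4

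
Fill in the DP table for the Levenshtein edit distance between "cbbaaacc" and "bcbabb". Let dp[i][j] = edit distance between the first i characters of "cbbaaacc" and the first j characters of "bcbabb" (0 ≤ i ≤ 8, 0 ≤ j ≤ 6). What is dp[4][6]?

   ''  b  c  b  a  b  b
''  0  1  2  3  4  5  6
 c  1  1  1  2  3  4  5
 b  2  1  2  1  2  3  4
 b  3  2  2  2  2  2  3
 a  4  3  3  3  2  3  3
 a  5  4  4  4  3  3  4
 a  6  5  5  5  4  4  4
 c  7  6  5  6  5  5  5
 c  8  7  6  6  6  6  6

3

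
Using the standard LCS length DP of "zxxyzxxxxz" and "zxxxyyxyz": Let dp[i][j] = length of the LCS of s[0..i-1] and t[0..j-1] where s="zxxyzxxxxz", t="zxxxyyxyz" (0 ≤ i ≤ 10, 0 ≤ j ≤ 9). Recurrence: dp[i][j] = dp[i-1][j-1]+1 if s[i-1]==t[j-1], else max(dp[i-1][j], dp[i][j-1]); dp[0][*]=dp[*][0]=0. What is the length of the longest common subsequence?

6

   ''  z  x  x  x  y  y  x  y  z
''  0  0  0  0  0  0  0  0  0  0
 z  0  1  1  1  1  1  1  1  1  1
 x  0  1  2  2  2  2  2  2  2  2
 x  0  1  2  3  3  3  3  3  3  3
 y  0  1  2  3  3  4  4  4  4  4
 z  0  1  2  3  3  4  4  4  4  5
 x  0  1  2  3  4  4  4  5  5  5
 x  0  1  2  3  4  4  4  5  5  5
 x  0  1  2  3  4  4  4  5  5  5
 x  0  1  2  3  4  4  4  5  5  5
 z  0  1  2  3  4  4  4  5  5  6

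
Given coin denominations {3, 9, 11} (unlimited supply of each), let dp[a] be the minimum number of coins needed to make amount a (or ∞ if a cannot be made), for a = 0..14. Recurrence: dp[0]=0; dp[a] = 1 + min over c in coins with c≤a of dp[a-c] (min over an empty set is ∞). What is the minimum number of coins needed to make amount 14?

2

 a  0  1  2  3  4  5  6  7  8  9 10 11 12 13 14
dp  0  -  -  1  -  -  2  -  -  1  -  1  2  -  2
(- denotes ∞ / unreachable)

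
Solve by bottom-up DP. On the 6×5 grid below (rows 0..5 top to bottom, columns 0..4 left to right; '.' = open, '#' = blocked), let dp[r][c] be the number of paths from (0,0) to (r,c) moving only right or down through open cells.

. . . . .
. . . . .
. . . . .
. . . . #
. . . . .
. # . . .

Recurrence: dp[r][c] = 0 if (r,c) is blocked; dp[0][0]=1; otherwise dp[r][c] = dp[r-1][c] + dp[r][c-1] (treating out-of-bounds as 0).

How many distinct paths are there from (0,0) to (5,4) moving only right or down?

r\c   0   1   2   3   4
  0   1   1   1   1   1
  1   1   2   3   4   5
  2   1   3   6  10  15
  3   1   4  10  20   0
  4   1   5  15  35  35
  5   1   0  15  50  85

85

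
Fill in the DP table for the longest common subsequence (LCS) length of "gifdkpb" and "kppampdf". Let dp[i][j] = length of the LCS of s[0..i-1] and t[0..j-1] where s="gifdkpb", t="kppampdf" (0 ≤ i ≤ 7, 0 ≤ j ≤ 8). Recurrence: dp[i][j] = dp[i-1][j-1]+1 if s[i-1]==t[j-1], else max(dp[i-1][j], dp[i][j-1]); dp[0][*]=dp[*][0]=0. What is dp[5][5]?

1

   ''  k  p  p  a  m  p  d  f
''  0  0  0  0  0  0  0  0  0
 g  0  0  0  0  0  0  0  0  0
 i  0  0  0  0  0  0  0  0  0
 f  0  0  0  0  0  0  0  0  1
 d  0  0  0  0  0  0  0  1  1
 k  0  1  1  1  1  1  1  1  1
 p  0  1  2  2  2  2  2  2  2
 b  0  1  2  2  2  2  2  2  2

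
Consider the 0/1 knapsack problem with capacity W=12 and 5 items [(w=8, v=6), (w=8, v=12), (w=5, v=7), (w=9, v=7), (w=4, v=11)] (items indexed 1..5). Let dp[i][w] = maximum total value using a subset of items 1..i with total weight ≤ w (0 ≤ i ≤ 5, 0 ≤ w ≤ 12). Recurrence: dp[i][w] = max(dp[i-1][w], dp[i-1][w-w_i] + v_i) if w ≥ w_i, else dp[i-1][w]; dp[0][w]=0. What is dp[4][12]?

12

i\w   0   1   2   3   4   5   6   7   8   9  10  11  12
  0   0   0   0   0   0   0   0   0   0   0   0   0   0
  1   0   0   0   0   0   0   0   0   6   6   6   6   6
  2   0   0   0   0   0   0   0   0  12  12  12  12  12
  3   0   0   0   0   0   7   7   7  12  12  12  12  12
  4   0   0   0   0   0   7   7   7  12  12  12  12  12
  5   0   0   0   0  11  11  11  11  12  18  18  18  23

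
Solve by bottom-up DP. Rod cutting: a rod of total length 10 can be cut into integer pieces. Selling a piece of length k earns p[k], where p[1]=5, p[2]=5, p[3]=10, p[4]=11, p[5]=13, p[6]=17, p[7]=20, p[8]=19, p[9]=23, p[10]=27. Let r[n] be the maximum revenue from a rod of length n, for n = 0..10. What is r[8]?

40

   n    0    1    2    3    4    5    6    7    8    9   10
r[n]    0    5   10   15   20   25   30   35   40   45   50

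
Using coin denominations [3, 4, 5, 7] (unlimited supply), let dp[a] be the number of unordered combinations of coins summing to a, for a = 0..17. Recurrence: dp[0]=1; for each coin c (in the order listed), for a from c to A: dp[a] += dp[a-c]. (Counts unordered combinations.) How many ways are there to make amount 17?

after  coin     0     1     2     3     4     5     6     7     8     9    10    11    12    13    14    15    16    17
          3     1     0     0     1     0     0     1     0     0     1     0     0     1     0     0     1     0     0
          4     1     0     0     1     1     0     1     1     1     1     1     1     2     1     1     2     2     1
          5     1     0     0     1     1     1     1     1     2     2     2     2     3     3     3     4     4     4
          7     1     0     0     1     1     1     1     2     2     2     3     3     4     4     5     6     6     7

7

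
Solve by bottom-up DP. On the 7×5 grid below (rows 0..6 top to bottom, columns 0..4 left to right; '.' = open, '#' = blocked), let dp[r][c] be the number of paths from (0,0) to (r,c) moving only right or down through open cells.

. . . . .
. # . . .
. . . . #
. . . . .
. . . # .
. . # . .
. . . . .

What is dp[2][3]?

4

r\c   0   1   2   3   4
  0   1   1   1   1   1
  1   1   0   1   2   3
  2   1   1   2   4   0
  3   1   2   4   8   8
  4   1   3   7   0   8
  5   1   4   0   0   8
  6   1   5   5   5  13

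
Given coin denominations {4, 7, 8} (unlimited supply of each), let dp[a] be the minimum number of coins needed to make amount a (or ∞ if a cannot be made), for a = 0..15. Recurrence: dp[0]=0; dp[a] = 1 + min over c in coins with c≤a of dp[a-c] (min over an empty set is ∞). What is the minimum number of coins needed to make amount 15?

 a  0  1  2  3  4  5  6  7  8  9 10 11 12 13 14 15
dp  0  -  -  -  1  -  -  1  1  -  -  2  2  -  2  2
(- denotes ∞ / unreachable)

2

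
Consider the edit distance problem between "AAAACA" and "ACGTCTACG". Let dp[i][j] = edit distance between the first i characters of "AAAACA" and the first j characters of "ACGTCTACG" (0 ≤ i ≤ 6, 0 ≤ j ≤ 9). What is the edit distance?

6

   ''  A  C  G  T  C  T  A  C  G
''  0  1  2  3  4  5  6  7  8  9
 A  1  0  1  2  3  4  5  6  7  8
 A  2  1  1  2  3  4  5  5  6  7
 A  3  2  2  2  3  4  5  5  6  7
 A  4  3  3  3  3  4  5  5  6  7
 C  5  4  3  4  4  3  4  5  5  6
 A  6  5  4  4  5  4  4  4  5  6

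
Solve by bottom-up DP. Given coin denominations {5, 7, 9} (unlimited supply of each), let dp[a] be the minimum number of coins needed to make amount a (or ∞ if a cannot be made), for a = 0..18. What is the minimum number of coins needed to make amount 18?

2

 a  0  1  2  3  4  5  6  7  8  9 10 11 12 13 14 15 16 17 18
dp  0  -  -  -  -  1  -  1  -  1  2  -  2  -  2  3  2  3  2
(- denotes ∞ / unreachable)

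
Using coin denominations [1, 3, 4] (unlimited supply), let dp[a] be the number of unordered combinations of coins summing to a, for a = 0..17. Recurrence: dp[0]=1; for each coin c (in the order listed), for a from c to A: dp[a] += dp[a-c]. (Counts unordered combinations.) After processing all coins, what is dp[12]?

11

after  coin     0     1     2     3     4     5     6     7     8     9    10    11    12    13    14    15    16    17
          1     1     1     1     1     1     1     1     1     1     1     1     1     1     1     1     1     1     1
          3     1     1     1     2     2     2     3     3     3     4     4     4     5     5     5     6     6     6
          4     1     1     1     2     3     3     4     5     6     7     8     9    11    12    13    15    17    18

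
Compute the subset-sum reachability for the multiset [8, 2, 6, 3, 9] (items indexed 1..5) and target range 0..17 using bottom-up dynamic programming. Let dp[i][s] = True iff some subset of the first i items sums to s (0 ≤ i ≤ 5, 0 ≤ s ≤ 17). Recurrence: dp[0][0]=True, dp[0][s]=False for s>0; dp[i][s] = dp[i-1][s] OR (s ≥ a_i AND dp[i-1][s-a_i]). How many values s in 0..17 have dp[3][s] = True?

i\s   0   1   2   3   4   5   6   7   8   9  10  11  12  13  14  15  16  17
  0   T   F   F   F   F   F   F   F   F   F   F   F   F   F   F   F   F   F
  1   T   F   F   F   F   F   F   F   T   F   F   F   F   F   F   F   F   F
  2   T   F   T   F   F   F   F   F   T   F   T   F   F   F   F   F   F   F
  3   T   F   T   F   F   F   T   F   T   F   T   F   F   F   T   F   T   F
  4   T   F   T   T   F   T   T   F   T   T   T   T   F   T   T   F   T   T
  5   T   F   T   T   F   T   T   F   T   T   T   T   T   T   T   T   T   T

7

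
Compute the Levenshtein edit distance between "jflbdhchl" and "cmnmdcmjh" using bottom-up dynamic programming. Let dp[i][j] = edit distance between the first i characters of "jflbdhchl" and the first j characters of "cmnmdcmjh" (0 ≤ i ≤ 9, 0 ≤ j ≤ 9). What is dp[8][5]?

7

   ''  c  m  n  m  d  c  m  j  h
''  0  1  2  3  4  5  6  7  8  9
 j  1  1  2  3  4  5  6  7  7  8
 f  2  2  2  3  4  5  6  7  8  8
 l  3  3  3  3  4  5  6  7  8  9
 b  4  4  4  4  4  5  6  7  8  9
 d  5  5  5  5  5  4  5  6  7  8
 h  6  6  6  6  6  5  5  6  7  7
 c  7  6  7  7  7  6  5  6  7  8
 h  8  7  7  8  8  7  6  6  7  7
 l  9  8  8  8  9  8  7  7  7  8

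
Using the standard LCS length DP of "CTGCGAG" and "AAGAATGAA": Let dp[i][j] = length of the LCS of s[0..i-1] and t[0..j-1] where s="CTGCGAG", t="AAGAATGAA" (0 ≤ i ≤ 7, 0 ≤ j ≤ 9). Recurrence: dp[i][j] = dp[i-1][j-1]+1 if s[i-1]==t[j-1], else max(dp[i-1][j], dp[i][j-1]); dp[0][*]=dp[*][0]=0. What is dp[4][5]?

1

   ''  A  A  G  A  A  T  G  A  A
''  0  0  0  0  0  0  0  0  0  0
 C  0  0  0  0  0  0  0  0  0  0
 T  0  0  0  0  0  0  1  1  1  1
 G  0  0  0  1  1  1  1  2  2  2
 C  0  0  0  1  1  1  1  2  2  2
 G  0  0  0  1  1  1  1  2  2  2
 A  0  1  1  1  2  2  2  2  3  3
 G  0  1  1  2  2  2  2  3  3  3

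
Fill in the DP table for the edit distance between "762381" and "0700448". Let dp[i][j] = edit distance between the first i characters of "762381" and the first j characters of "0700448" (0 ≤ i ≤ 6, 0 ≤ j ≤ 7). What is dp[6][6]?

   ''  0  7  0  0  4  4  8
''  0  1  2  3  4  5  6  7
 7  1  1  1  2  3  4  5  6
 6  2  2  2  2  3  4  5  6
 2  3  3  3  3  3  4  5  6
 3  4  4  4  4  4  4  5  6
 8  5  5  5  5  5  5  5  5
 1  6  6  6  6  6  6  6  6

6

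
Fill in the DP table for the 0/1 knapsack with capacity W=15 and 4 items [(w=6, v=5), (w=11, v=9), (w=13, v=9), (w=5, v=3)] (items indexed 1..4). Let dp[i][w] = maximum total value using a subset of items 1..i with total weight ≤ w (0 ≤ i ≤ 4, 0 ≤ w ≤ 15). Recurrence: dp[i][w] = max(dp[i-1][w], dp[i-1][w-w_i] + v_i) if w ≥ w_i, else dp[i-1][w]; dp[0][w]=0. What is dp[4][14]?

i\w   0   1   2   3   4   5   6   7   8   9  10  11  12  13  14  15
  0   0   0   0   0   0   0   0   0   0   0   0   0   0   0   0   0
  1   0   0   0   0   0   0   5   5   5   5   5   5   5   5   5   5
  2   0   0   0   0   0   0   5   5   5   5   5   9   9   9   9   9
  3   0   0   0   0   0   0   5   5   5   5   5   9   9   9   9   9
  4   0   0   0   0   0   3   5   5   5   5   5   9   9   9   9   9

9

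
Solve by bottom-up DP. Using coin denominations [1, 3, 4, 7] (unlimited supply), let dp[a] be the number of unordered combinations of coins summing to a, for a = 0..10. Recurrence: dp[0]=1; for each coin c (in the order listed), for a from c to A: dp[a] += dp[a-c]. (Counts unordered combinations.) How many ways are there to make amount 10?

10

after  coin     0     1     2     3     4     5     6     7     8     9    10
          1     1     1     1     1     1     1     1     1     1     1     1
          3     1     1     1     2     2     2     3     3     3     4     4
          4     1     1     1     2     3     3     4     5     6     7     8
          7     1     1     1     2     3     3     4     6     7     8    10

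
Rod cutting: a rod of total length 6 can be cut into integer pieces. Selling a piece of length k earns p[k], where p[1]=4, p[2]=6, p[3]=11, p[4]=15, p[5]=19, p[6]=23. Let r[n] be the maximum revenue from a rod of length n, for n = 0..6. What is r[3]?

   n    0    1    2    3    4    5    6
r[n]    0    4    8   12   16   20   24

12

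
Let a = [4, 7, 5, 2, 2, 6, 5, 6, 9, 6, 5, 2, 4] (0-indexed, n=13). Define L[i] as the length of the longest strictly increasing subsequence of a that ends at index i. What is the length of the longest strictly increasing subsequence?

4

   i    0    1    2    3    4    5    6    7    8    9   10   11   12
a[i]    4    7    5    2    2    6    5    6    9    6    5    2    4
L[i]    1    2    2    1    1    3    2    3    4    3    2    1    2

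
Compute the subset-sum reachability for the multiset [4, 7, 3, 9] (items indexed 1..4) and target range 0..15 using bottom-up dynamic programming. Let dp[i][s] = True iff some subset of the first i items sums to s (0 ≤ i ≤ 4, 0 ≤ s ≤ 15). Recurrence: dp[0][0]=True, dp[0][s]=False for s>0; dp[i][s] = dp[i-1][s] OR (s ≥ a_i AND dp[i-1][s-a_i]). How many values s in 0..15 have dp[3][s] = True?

i\s   0   1   2   3   4   5   6   7   8   9  10  11  12  13  14  15
  0   T   F   F   F   F   F   F   F   F   F   F   F   F   F   F   F
  1   T   F   F   F   T   F   F   F   F   F   F   F   F   F   F   F
  2   T   F   F   F   T   F   F   T   F   F   F   T   F   F   F   F
  3   T   F   F   T   T   F   F   T   F   F   T   T   F   F   T   F
  4   T   F   F   T   T   F   F   T   F   T   T   T   T   T   T   F

7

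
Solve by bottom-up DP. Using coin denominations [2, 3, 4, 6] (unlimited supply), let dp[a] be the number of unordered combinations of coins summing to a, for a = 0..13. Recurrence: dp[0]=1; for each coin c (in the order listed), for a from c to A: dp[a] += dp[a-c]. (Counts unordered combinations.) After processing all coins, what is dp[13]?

after  coin     0     1     2     3     4     5     6     7     8     9    10    11    12    13
          2     1     0     1     0     1     0     1     0     1     0     1     0     1     0
          3     1     0     1     1     1     1     2     1     2     2     2     2     3     2
          4     1     0     1     1     2     1     3     2     4     3     5     4     7     5
          6     1     0     1     1     2     1     4     2     5     4     7     5    11     7

7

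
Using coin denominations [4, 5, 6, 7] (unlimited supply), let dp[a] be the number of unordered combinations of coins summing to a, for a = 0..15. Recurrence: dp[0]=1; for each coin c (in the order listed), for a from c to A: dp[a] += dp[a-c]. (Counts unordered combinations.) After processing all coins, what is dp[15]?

after  coin     0     1     2     3     4     5     6     7     8     9    10    11    12    13    14    15
          4     1     0     0     0     1     0     0     0     1     0     0     0     1     0     0     0
          5     1     0     0     0     1     1     0     0     1     1     1     0     1     1     1     1
          6     1     0     0     0     1     1     1     0     1     1     2     1     2     1     2     2
          7     1     0     0     0     1     1     1     1     1     1     2     2     3     2     3     3

3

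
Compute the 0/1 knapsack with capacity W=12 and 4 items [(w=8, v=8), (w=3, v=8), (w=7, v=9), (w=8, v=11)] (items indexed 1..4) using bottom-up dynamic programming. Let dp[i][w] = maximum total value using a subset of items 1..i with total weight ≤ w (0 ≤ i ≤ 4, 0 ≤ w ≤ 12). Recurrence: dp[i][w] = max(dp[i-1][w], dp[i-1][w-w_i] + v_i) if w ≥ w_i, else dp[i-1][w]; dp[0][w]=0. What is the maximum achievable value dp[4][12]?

19

i\w   0   1   2   3   4   5   6   7   8   9  10  11  12
  0   0   0   0   0   0   0   0   0   0   0   0   0   0
  1   0   0   0   0   0   0   0   0   8   8   8   8   8
  2   0   0   0   8   8   8   8   8   8   8   8  16  16
  3   0   0   0   8   8   8   8   9   9   9  17  17  17
  4   0   0   0   8   8   8   8   9  11  11  17  19  19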